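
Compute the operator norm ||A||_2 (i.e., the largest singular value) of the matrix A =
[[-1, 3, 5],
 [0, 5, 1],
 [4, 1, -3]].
||A||_2 ≈ 7.4645 (= sqrt(largest eigenvalue of A^T A))

||A||_2 = sigma_max(A) = sqrt(lambda_max(A^T A)). Form the symmetric matrix M = A^T A =
[[17, 1, -17],
 [1, 35, 17],
 [-17, 17, 35]].
Its characteristic polynomial (trace, sum of principal 2x2 minors, determinant of M give the coefficients) is
  p(λ) = det(λ I - M) = λ^3 - 87λ^2 + 1836λ - 5184.
No integer candidate from the rational root theorem (±divisors of 5184) is a root, so the roots are irrational. The cubic discriminant is Δ = 1283051664 > 0, so there are three distinct real roots. p(3) = -432 and p(4) = 832 have opposite signs, so a root lies in (3, 4); Newton's method refines it to λ ≈ 3.3284. p(27) = 648 and p(28) = -32 have opposite signs, so a root lies in (27, 28); Newton's method refines it to λ ≈ 27.9532. p(55) = -1004 and p(56) = 416 have opposite signs, so a root lies in (55, 56); Newton's method refines it to λ ≈ 55.7184. Check (Vieta): the three roots sum to 87, matching tr M = 87.
So the eigenvalues of A^T A are ≈ 3.3284, 27.9532, 55.7184 (all ≥ 0, as they must be for A^T A). The largest is λ_max ≈ 55.7184, hence ||A||_2 = sqrt(λ_max) ≈ 7.4645.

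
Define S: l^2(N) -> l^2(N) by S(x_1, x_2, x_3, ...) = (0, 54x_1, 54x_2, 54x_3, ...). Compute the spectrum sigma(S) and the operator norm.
sigma(S) = closed disk {z in C : |z| ≤ 54}; ||S|| = 54

Note S = 54·U where U is the unit right shift (U x)_k = x_{k-1} (with x_0 := 0); so ||S|| = 54||U|| and sigma(S) = 54·sigma(U). ||S x||^2 = sum_{k≥1} |54x_k|^2 = 2916||x||^2, so ||S|| = 54 and sigma(S) ⊂ {|z| ≤ 54}. For any |lambda| < 54, the equation (S - lambda I) x = 0 forces x_1 = 0, then 54x_k = lambda x_{k+1} ⇒ x = 0, so S has no eigenvalues. But (S - lambda I) is not surjective for |lambda| < 54: solving (S - lambda I) x = e_1 would require x_n proportional to (lambda/54)^(-n), which is not in l^2. So every |lambda| < 54 lies in the residual spectrum. The boundary |lambda| = 54 is in the approximate point spectrum (the spectrum is closed). Hence sigma(S) is the closed disk of radius 54.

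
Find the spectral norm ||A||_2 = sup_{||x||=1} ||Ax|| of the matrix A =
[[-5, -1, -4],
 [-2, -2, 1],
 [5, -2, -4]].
||A||_2 ≈ 7.3675 (= sqrt(largest eigenvalue of A^T A))

||A||_2 = sigma_max(A) = sqrt(lambda_max(A^T A)). Form the symmetric matrix M = A^T A =
[[54, -1, -2],
 [-1, 9, 10],
 [-2, 10, 33]].
Its characteristic polynomial (trace, sum of principal 2x2 minors, determinant of M give the coefficients) is
  p(λ) = det(λ I - M) = λ^3 - 96λ^2 + 2460λ - 10609.
No integer candidate from the rational root theorem (±divisors of 10609) is a root, so the roots are irrational. The cubic discriminant is Δ = 737856837 > 0, so there are three distinct real roots. p(5) = -584 and p(6) = 911 have opposite signs, so a root lies in (5, 6); Newton's method refines it to λ ≈ 5.3781. p(36) = 191 and p(37) = -360 have opposite signs, so a root lies in (36, 37); Newton's method refines it to λ ≈ 36.3412. p(54) = -241 and p(55) = 666 have opposite signs, so a root lies in (54, 55); Newton's method refines it to λ ≈ 54.2807. Check (Vieta): the three roots sum to 96, matching tr M = 96.
So the eigenvalues of A^T A are ≈ 5.3781, 36.3412, 54.2807 (all ≥ 0, as they must be for A^T A). The largest is λ_max ≈ 54.2807, hence ||A||_2 = sqrt(λ_max) ≈ 7.3675.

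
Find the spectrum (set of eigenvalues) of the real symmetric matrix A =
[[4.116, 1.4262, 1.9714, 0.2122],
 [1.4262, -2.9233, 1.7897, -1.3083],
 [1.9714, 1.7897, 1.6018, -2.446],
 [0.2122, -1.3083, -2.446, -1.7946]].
sigma(A) ≈ {-4, -3, 2, 6}

A is real symmetric, so its spectrum consists of real eigenvalues. Expanding the characteristic polynomial of the displayed matrix gives
  det(λ I - A) = p(λ) = λ^4 + (-1)λ^3 + (-32)λ^2 + (-12)λ + (144).
Solving p(λ) = 0 yields eigenvalues ≈ -4, -3, 2, 6. (A is shown rounded to 4 decimals, so these recover the underlying integer eigenvalues to within that precision.)
Verification: the trace of A = 1 equals the sum of eigenvalues 1, and det(A) ≈ 143.9994 matches the eigenvalue product 144.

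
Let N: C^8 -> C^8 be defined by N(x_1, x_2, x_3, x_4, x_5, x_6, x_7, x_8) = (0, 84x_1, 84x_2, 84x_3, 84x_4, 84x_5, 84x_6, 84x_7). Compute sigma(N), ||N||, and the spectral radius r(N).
sigma(N) = {0}; ||N|| = 84; r(N) = 0. (N is nilpotent with N^8 = 0.)

On C^8, N is a strictly lower-triangular matrix with 84 on the subdiagonal and zeros elsewhere, so its characteristic polynomial is lambda^8 and every eigenvalue is 0: sigma(N) = {0}. For the operator norm, N e_i = 84e_{i+1} for i = 1, ..., 7 and N e_8 = 0, so the singular values of N are 84 (with multiplicity 7) and 0; hence ||N|| = 84. The spectral radius r(N) = max|lambda| = 0. Note ||N|| > r(N) — characteristic of non-normal nilpotent operators. Indeed N^8 = 0.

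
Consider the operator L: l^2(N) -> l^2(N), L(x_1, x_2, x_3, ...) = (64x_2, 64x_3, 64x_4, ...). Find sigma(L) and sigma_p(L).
sigma(L) = closed disk {z in C : |z| ≤ 64}; sigma_p(L) = open disk {z in C : |z| < 64}

Note L = 64·V where V is the unit left shift (V x)_k = x_{k+1}; so sigma(L) = 64·sigma(V) and ||L|| = 64||V||. ||L x||^2 = 4096sum_{k≥2} |x_k|^2 ≤ 4096||x||^2, with equality on {x : x_1 = 0}, so ||L|| = 64. For any lambda with |lambda| < 64, set r = lambda/64 (|r| < 1); the vector x = (1, r, r^2, ...) is in l^2 and satisfies L x = 64(r, r^2, ...) = lambda x, so lambda is an eigenvalue. On the boundary |lambda| = 64 the geometric series diverges, so no l^2 eigenvector exists, but these lambda lie in the approximate point spectrum. Hence sigma(L) is the closed disk of radius 64 and sigma_p(L) is the open disk.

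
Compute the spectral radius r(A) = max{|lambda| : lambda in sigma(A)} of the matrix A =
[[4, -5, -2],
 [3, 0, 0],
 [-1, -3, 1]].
r(A) = sqrt(11) ≈ 3.3166

The eigenvalues of A are the roots of its characteristic polynomial. With M = A (coefficients from the trace, the sum of principal 2x2 minors, and det A):
  p(λ) = det(λ I - M) = λ^3 - 5λ^2 + 17λ - 33.
By the rational root theorem any rational root is an integer divisor of 33. Testing λ = 3: p(3) = 27 - 45 + 51 - 33 = 0, so λ = 3 is a root. Dividing out (λ - 3) leaves p(λ) = (λ - 3)(λ^2 - 2λ + 11). For λ^2 - 2λ + 11 the discriminant is -40. It is negative, so the roots are the complex-conjugate pair λ = 1 ± (sqrt(40)/2) i ≈ 1 ± 3.1623i. For a conjugate pair the product of the roots equals the constant term, so |λ|^2 = 11 and |λ| = sqrt(11) ≈ 3.3166.
Thus the eigenvalues (to 4 decimals) are 1 ± 3.1623i (modulus 3.3166); 3 (modulus 3). The spectral radius is the largest modulus: r(A) = sqrt(11) ≈ 3.3166. (Cross-check: r(A) ≤ ||A||_2 ≈ 7.0845; equality holds whenever A is normal, though it can also hold for some non-normal A.)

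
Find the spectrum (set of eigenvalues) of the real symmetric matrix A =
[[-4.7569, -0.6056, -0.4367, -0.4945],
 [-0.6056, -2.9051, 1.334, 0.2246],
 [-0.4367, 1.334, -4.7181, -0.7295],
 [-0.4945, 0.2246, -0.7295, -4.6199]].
sigma(A) ≈ {-6, -5, -4, -2}

A is real symmetric, so its spectrum consists of real eigenvalues. Expanding the characteristic polynomial of the displayed matrix gives
  det(λ I - A) = p(λ) = λ^4 + (17)λ^3 + (104)λ^2 + (268)λ + (240.0011).
Solving p(λ) = 0 yields eigenvalues ≈ -6, -5, -4, -2. (A is shown rounded to 4 decimals, so these recover the underlying integer eigenvalues to within that precision.)
Verification: the trace of A = -17 equals the sum of eigenvalues -17, and det(A) ≈ 240.0011 matches the eigenvalue product 240.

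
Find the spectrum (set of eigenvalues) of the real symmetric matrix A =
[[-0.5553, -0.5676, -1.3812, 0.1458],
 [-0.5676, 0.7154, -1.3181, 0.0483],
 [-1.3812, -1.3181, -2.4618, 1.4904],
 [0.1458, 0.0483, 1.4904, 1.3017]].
sigma(A) ≈ {-4, 0, 1, 2}

A is real symmetric, so its spectrum consists of real eigenvalues. Expanding the characteristic polynomial of the displayed matrix gives
  det(λ I - A) = p(λ) = λ^4 + (1)λ^3 + (-10)λ^2 + (8)λ + (0).
Solving p(λ) = 0 yields eigenvalues ≈ -4, 0, 1, 2. (A is shown rounded to 4 decimals, so these recover the underlying integer eigenvalues to within that precision.)
Verification: the trace of A = -1 equals the sum of eigenvalues -1, and det(A) ≈ 0.0002 matches the eigenvalue product 0.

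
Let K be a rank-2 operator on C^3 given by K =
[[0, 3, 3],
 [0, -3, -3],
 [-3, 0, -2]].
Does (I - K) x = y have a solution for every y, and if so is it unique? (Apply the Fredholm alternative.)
(I - K) is invertible (det(I - K) = 21 ≠ 0), so for every y in C^3 the equation (I - K) x = y has a unique solution.

K has rank 2 and factors as K = U V^T = u1 v1^T + u2 v2^T with u1 = (0, 0, -1), v1 = (3, -3, -1), u2 = (3, -3, -3), v2 = (0, 1, 1) (multiplying out reproduces the displayed K). The nonzero eigenvalues of U V^T coincide with those of the 2 x 2 matrix G = V^T U = [[v1·u1, v1·u2], [v2·u1, v2·u2]] = [[1, 21], [-1, -6]], and by the Sylvester determinant identity det(I_3 - U V^T) = det(I_2 - V^T U) = det([[0, -21], [1, 7]]) = (0)(7) - (-21)(1) = 21. (Direct check: I - K =
[[1, -3, -3],
 [0, 4, 3],
 [3, 0, 3]]
has determinant 21.) The finite-dimensional Fredholm alternative says: either (I - K) is invertible, or ker(I - K) ≠ {0} and then range(I - K) = ker((I - K)^*)^⊥, with dim ker(I - K) = dim ker((I - K)^*). Since det(I - K) ≠ 0, 1 is not an eigenvalue of K and ker(I - K) = {0}, so we are in the first case: for every y there is a unique x = (I - K)^(-1) y. (Explicitly, by the Woodbury identity, (I - U V^T)^(-1) = I + U (I_2 - G)^(-1) V^T.)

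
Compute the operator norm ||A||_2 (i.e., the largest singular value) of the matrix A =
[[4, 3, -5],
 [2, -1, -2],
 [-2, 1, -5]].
||A||_2 ≈ 8.1547 (= sqrt(largest eigenvalue of A^T A))

||A||_2 = sigma_max(A) = sqrt(lambda_max(A^T A)). Form the symmetric matrix M = A^T A =
[[24, 8, -14],
 [8, 11, -18],
 [-14, -18, 54]].
Its characteristic polynomial (trace, sum of principal 2x2 minors, determinant of M give the coefficients) is
  p(λ) = det(λ I - M) = λ^3 - 89λ^2 + 1570λ - 4900.
No integer candidate from the rational root theorem (±divisors of 4900) is a root, so the roots are irrational. The cubic discriminant is Δ = 1903424500 > 0, so there are three distinct real roots. p(3) = -964 and p(4) = 20 have opposite signs, so a root lies in (3, 4); Newton's method refines it to λ ≈ 3.978. p(18) = 356 and p(19) = -340 have opposite signs, so a root lies in (18, 19); Newton's method refines it to λ ≈ 18.5235. p(66) = -1468 and p(67) = 1532 have opposite signs, so a root lies in (66, 67); Newton's method refines it to λ ≈ 66.4985. Check (Vieta): the three roots sum to 89, matching tr M = 89.
So the eigenvalues of A^T A are ≈ 3.978, 18.5235, 66.4985 (all ≥ 0, as they must be for A^T A). The largest is λ_max ≈ 66.4985, hence ||A||_2 = sqrt(λ_max) ≈ 8.1547.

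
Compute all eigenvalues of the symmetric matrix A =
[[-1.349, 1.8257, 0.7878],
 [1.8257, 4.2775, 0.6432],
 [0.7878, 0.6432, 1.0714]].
sigma(A) ≈ {-2, 1, 5}

A is real symmetric, so its spectrum consists of real eigenvalues. Expanding the characteristic polynomial of the displayed matrix gives
  det(λ I - A) = p(λ) = λ^3 + (-4)λ^2 + (-7)λ + (10).
Solving p(λ) = 0 yields eigenvalues ≈ -2, 1, 5. (A is shown rounded to 4 decimals, so these recover the underlying integer eigenvalues to within that precision.)
Verification: the trace of A = 4 equals the sum of eigenvalues 4, and det(A) ≈ -10.0000 matches the eigenvalue product -10.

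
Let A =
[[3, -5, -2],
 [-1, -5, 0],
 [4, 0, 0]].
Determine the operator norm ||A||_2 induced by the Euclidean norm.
||A||_2 ≈ 7.4927 (= sqrt(largest eigenvalue of A^T A))

||A||_2 = sigma_max(A) = sqrt(lambda_max(A^T A)). Form the symmetric matrix M = A^T A =
[[26, -10, -6],
 [-10, 50, 10],
 [-6, 10, 4]].
Its characteristic polynomial (trace, sum of principal 2x2 minors, determinant of M give the coefficients) is
  p(λ) = det(λ I - M) = λ^3 - 80λ^2 + 1368λ - 1600.
No integer candidate from the rational root theorem (±divisors of 1600) is a root, so the roots are irrational. The cubic discriminant is Δ = 1542633472 > 0, so there are three distinct real roots. p(1) = -311 and p(2) = 824 have opposite signs, so a root lies in (1, 2); Newton's method refines it to λ ≈ 1.2611. p(22) = 424 and p(23) = -289 have opposite signs, so a root lies in (22, 23); Newton's method refines it to λ ≈ 22.5988. p(56) = -256 and p(57) = 1649 have opposite signs, so a root lies in (56, 57); Newton's method refines it to λ ≈ 56.14. Check (Vieta): the three roots sum to 80, matching tr M = 80.
So the eigenvalues of A^T A are ≈ 1.2611, 22.5988, 56.14 (all ≥ 0, as they must be for A^T A). The largest is λ_max ≈ 56.14, hence ||A||_2 = sqrt(λ_max) ≈ 7.4927.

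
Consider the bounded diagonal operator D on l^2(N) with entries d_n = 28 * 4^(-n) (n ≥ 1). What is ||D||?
||D|| = 7 (attained at n = 1)

For D diagonal, ||D|| = sup_n |d_n|. The sequence d_n = 28 * 4^(-n) is positive and strictly decreasing (ratio 4^(-1) < 1), so the supremum is d_1 = 28/4 = 7. Hence ||D|| = 7.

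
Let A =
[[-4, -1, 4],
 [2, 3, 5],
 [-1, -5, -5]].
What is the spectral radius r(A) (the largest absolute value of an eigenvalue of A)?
r(A) ≈ 4.3438

The eigenvalues of A are the roots of its characteristic polynomial. With M = A (coefficients from the trace, the sum of principal 2x2 minors, and det A):
  p(λ) = det(λ I - M) = λ^3 + 6λ^2 + 24λ + 73.
No integer candidate from the rational root theorem (±divisors of 73) is a root, so the roots are irrational. The cubic discriminant is Δ = -52299 < 0, so there is one real root and a complex-conjugate pair. p(-5) = -22 and p(-4) = 9 have opposite signs, so a root lies in (-5, -4); Newton's method refines it to λ ≈ -4.3438. Dividing out (λ - (-4.3438)) leaves approximately λ^2 + 1.6562λ + 16.8057. For λ^2 + 1.6562λ + 16.8057 the discriminant is -64.4797. It is negative, so the remaining roots are the complex-conjugate pair λ ≈ -0.8281 ± 4.015i. Their product equals the constant term, so |λ|^2 ≈ 16.8057 and |λ| ≈ 4.0995.
Thus the eigenvalues (to 4 decimals) are -4.3438 (modulus 4.3438); -0.8281 ± 4.015i (modulus 4.0995). The spectral radius is the largest modulus: r(A) ≈ 4.3438. (Cross-check: r(A) ≤ ||A||_2 ≈ 9.5137; equality holds whenever A is normal, though it can also hold for some non-normal A.)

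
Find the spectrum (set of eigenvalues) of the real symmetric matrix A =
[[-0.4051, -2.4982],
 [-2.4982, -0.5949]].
sigma(A) ≈ {-3, 2}

A is real symmetric, so its spectrum consists of real eigenvalues. Expanding the characteristic polynomial of the displayed matrix gives
  det(λ I - A) = p(λ) = λ^2 + (1)λ + (-6).
Solving p(λ) = 0 yields eigenvalues ≈ -3, 2. (A is shown rounded to 4 decimals, so these recover the underlying integer eigenvalues to within that precision.)
Verification: the trace of A = -1 equals the sum of eigenvalues -1, and det(A) ≈ -6.0000 matches the eigenvalue product -6.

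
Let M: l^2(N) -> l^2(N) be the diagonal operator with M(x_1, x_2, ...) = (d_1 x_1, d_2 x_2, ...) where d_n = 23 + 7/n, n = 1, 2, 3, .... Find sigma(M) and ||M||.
sigma(M) = {23 + 7/n : n ≥ 1} ∪ {23}; ||M|| = 30

A bounded diagonal operator on l^2 with diagonal entries d_n has spectrum equal to the closure of {d_n : n ≥ 1}: every d_n is an eigenvalue (with eigenvector e_n), so {d_n} ⊂ sigma(M); the spectrum is closed, so its closure is too; and for lambda not in the closure, (M - lambda I) has bounded inverse (the diagonal entries 1/(d_n - lambda) are bounded). For our sequence d_n = 23 + 7/n, n = 1, 2, 3, ...:
  - {d_n} = {23 + 7/n : n ≥ 1}; the only limit point is 23
  - closure = {23 + 7/n : n ≥ 1} ∪ {23}
For the norm: a diagonal operator has ||M|| = sup_n |d_n|. Here d_n = 23 + 7/n is positive and decreasing, so sup_n |d_n| = d_1 = 23 + 7 = 30. So ||M|| = 30.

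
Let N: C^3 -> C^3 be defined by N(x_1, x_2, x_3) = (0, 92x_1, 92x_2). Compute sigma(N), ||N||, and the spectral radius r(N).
sigma(N) = {0}; ||N|| = 92; r(N) = 0. (N is nilpotent with N^3 = 0.)

On C^3, N is a strictly lower-triangular matrix with 92 on the subdiagonal and zeros elsewhere, so its characteristic polynomial is lambda^3 and every eigenvalue is 0: sigma(N) = {0}. For the operator norm, N e_i = 92e_{i+1} for i = 1, ..., 2 and N e_3 = 0, so the singular values of N are 92 (with multiplicity 2) and 0; hence ||N|| = 92. The spectral radius r(N) = max|lambda| = 0. Note ||N|| > r(N) — characteristic of non-normal nilpotent operators. Indeed N^3 = 0.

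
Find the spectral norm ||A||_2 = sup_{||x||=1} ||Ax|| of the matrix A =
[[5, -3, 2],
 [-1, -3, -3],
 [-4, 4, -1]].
||A||_2 ≈ 8.3466 (= sqrt(largest eigenvalue of A^T A))

||A||_2 = sigma_max(A) = sqrt(lambda_max(A^T A)). Form the symmetric matrix M = A^T A =
[[42, -28, 17],
 [-28, 34, -1],
 [17, -1, 14]].
Its characteristic polynomial (trace, sum of principal 2x2 minors, determinant of M give the coefficients) is
  p(λ) = det(λ I - M) = λ^3 - 90λ^2 + 1418λ - 100.
No integer candidate from the rational root theorem (±divisors of 100) is a root, so the roots are irrational. The cubic discriminant is Δ = 4819883872 > 0, so there are three distinct real roots. p(0) = -100 and p(1) = 1229 have opposite signs, so a root lies in (0, 1); Newton's method refines it to λ ≈ 0.0708. p(20) = 260 and p(21) = -751 have opposite signs, so a root lies in (20, 21); Newton's method refines it to λ ≈ 20.2627. p(69) = -2239 and p(70) = 1160 have opposite signs, so a root lies in (69, 70); Newton's method refines it to λ ≈ 69.6665. Check (Vieta): the three roots sum to 90, matching tr M = 90.
So the eigenvalues of A^T A are ≈ 0.0708, 20.2627, 69.6665 (all ≥ 0, as they must be for A^T A). The largest is λ_max ≈ 69.6665, hence ||A||_2 = sqrt(λ_max) ≈ 8.3466.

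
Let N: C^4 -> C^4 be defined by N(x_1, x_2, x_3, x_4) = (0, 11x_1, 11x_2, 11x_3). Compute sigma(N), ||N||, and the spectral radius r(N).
sigma(N) = {0}; ||N|| = 11; r(N) = 0. (N is nilpotent with N^4 = 0.)

On C^4, N is a strictly lower-triangular matrix with 11 on the subdiagonal and zeros elsewhere, so its characteristic polynomial is lambda^4 and every eigenvalue is 0: sigma(N) = {0}. For the operator norm, N e_i = 11e_{i+1} for i = 1, ..., 3 and N e_4 = 0, so the singular values of N are 11 (with multiplicity 3) and 0; hence ||N|| = 11. The spectral radius r(N) = max|lambda| = 0. Note ||N|| > r(N) — characteristic of non-normal nilpotent operators. Indeed N^4 = 0.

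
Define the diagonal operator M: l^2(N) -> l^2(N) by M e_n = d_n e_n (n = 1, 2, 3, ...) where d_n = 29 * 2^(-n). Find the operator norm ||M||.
||M|| = 29/2 (attained at n = 1)

For M diagonal, ||M|| = sup_n |d_n|. The sequence d_n = 29 * 2^(-n) is positive and strictly decreasing (ratio 2^(-1) < 1), so the supremum is d_1 = 29/2. Hence ||M|| = 29/2.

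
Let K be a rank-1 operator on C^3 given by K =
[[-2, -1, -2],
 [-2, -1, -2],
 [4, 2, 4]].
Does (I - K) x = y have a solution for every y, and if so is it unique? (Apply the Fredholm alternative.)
(I - K) is singular (det(I - K) = 0, i.e. 1 ∈ sigma(K)). (I - K) x = y is solvable iff y ⊥ ker((I - K)^*) = span{(-2, -1, -2)}, i.e. iff -2y_1 - y_2 - 2y_3 = 0. When solvable, the solutions are x = y + c·(1, 1, -2), c arbitrary (ker(I - K) = span{(1, 1, -2)}, dimension 1).

K has rank 1, so it is an outer product K = u v^T: every row of K is a multiple of one row vector. Reading off the entries, u = (1, 1, -2) and v = (-2, -1, -2) (row i of K equals u_i·v^T). A rank-one matrix u v^T satisfies K u = u (v·u) and kills the (2)-dimensional subspace v^⊥, so its characteristic polynomial is lambda^2 (lambda - v·u) with v·u = tr K = 1. Hence the eigenvalues of I - K are 1 (multiplicity 2) and 1 - (1) = 0, so det(I - K) = 0. (Direct check: I - K =
[[3, 1, 2],
 [2, 2, 2],
 [-4, -2, -3]]
has determinant 0.) So 1 is an eigenvalue of K and (I - K) is not invertible. The finite-dimensional Fredholm alternative says: either (I - K) is invertible, or ker(I - K) ≠ {0} and then range(I - K) = ker((I - K)^*)^⊥, with dim ker(I - K) = dim ker((I - K)^*). We are in the second case, so we need both kernels. Kernel of I - K: (I - K) u = u - u (v·u) = u - u = 0, so ker(I - K) = span{u} = span{(1, 1, -2)} (it is exactly 1-dimensional because rank(I - K) = 2). Kernel of the adjoint: K is real, so (I - K)^* = I - K^T = I - v u^T, and (I - v u^T) v = v - v (u·v) = 0; hence ker((I - K)^*) = span{v} = span{(-2, -1, -2)}. Therefore (I - K) x = y is solvable iff <y, v> = 0, i.e. iff -2y_1 - y_2 - 2y_3 = 0. When this holds, K y = u (v·y) = 0, so (I - K) y = y and x = y is a particular solution; the full solution set is the line x = y + c·u = y + c·(1, 1, -2), c ∈ C.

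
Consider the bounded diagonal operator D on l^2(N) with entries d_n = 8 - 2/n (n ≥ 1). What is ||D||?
||D|| = 8

For a diagonal operator on l^2 with entries d_n, ||D|| = sup_n |d_n|. Here d_1 = 6, d_2 = 7, ..., and d_n = 8 - 2/n increases monotonically toward 8. All terms lie in [6, 8), so |d_n| = d_n and the supremum is the limit 8, which is not attained by any individual d_n. Hence ||D|| = 8.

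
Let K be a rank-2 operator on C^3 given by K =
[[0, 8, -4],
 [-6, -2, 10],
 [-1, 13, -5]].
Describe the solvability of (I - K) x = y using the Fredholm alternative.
(I - K) is invertible (det(I - K) = -68 ≠ 0), so for every y in C^3 the equation (I - K) x = y has a unique solution.

K has rank 2 and factors as K = U V^T = u1 v1^T + u2 v2^T with u1 = (-2, 2, -3), v1 = (-1, -3, 3), u2 = (1, 2, 2), v2 = (-2, 2, 2) (multiplying out reproduces the displayed K). The nonzero eigenvalues of U V^T coincide with those of the 2 x 2 matrix G = V^T U = [[v1·u1, v1·u2], [v2·u1, v2·u2]] = [[-13, -1], [2, 6]], and by the Sylvester determinant identity det(I_3 - U V^T) = det(I_2 - V^T U) = det([[14, 1], [-2, -5]]) = (14)(-5) - (1)(-2) = -68. (Direct check: I - K =
[[1, -8, 4],
 [6, 3, -10],
 [1, -13, 6]]
has determinant -68.) The finite-dimensional Fredholm alternative says: either (I - K) is invertible, or ker(I - K) ≠ {0} and then range(I - K) = ker((I - K)^*)^⊥, with dim ker(I - K) = dim ker((I - K)^*). Since det(I - K) ≠ 0, 1 is not an eigenvalue of K and ker(I - K) = {0}, so we are in the first case: for every y there is a unique x = (I - K)^(-1) y. (Explicitly, by the Woodbury identity, (I - U V^T)^(-1) = I + U (I_2 - G)^(-1) V^T.)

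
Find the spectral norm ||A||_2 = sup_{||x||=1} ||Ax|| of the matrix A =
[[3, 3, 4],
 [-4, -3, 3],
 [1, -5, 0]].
||A||_2 ≈ 7.2702 (= sqrt(largest eigenvalue of A^T A))

||A||_2 = sigma_max(A) = sqrt(lambda_max(A^T A)). Form the symmetric matrix M = A^T A =
[[26, 16, 0],
 [16, 43, 3],
 [0, 3, 25]].
Its characteristic polynomial (trace, sum of principal 2x2 minors, determinant of M give the coefficients) is
  p(λ) = det(λ I - M) = λ^3 - 94λ^2 + 2578λ - 21316.
No integer candidate from the rational root theorem (±divisors of 21316) is a root, so the roots are irrational. The cubic discriminant is Δ = 83306144 > 0, so there are three distinct real roots. p(16) = -36 and p(17) = 257 have opposite signs, so a root lies in (16, 17); Newton's method refines it to λ ≈ 16.1081. p(25) = 9 and p(26) = -256 have opposite signs, so a root lies in (25, 26); Newton's method refines it to λ ≈ 25.0363. p(52) = -828 and p(53) = 149 have opposite signs, so a root lies in (52, 53); Newton's method refines it to λ ≈ 52.8556. Check (Vieta): the three roots sum to 94, matching tr M = 94.
So the eigenvalues of A^T A are ≈ 16.1081, 25.0363, 52.8556 (all ≥ 0, as they must be for A^T A). The largest is λ_max ≈ 52.8556, hence ||A||_2 = sqrt(λ_max) ≈ 7.2702.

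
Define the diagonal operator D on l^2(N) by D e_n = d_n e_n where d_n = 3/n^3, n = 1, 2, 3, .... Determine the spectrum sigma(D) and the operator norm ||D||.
sigma(D) = {3/n^3 : n ≥ 1} ∪ {0}; ||D|| = 3

A bounded diagonal operator on l^2 with diagonal entries d_n has spectrum equal to the closure of {d_n : n ≥ 1}: every d_n is an eigenvalue (with eigenvector e_n), so {d_n} ⊂ sigma(D); the spectrum is closed, so its closure is too; and for lambda not in the closure, (D - lambda I) has bounded inverse (the diagonal entries 1/(d_n - lambda) are bounded). For our sequence d_n = 3/n^3, n = 1, 2, 3, ...:
  - {d_n} = {3/n^3 : n ≥ 1}; the only limit point is 0
  - closure = {3/n^3 : n ≥ 1} ∪ {0}
For the norm: a diagonal operator has ||D|| = sup_n |d_n|. Here d_n = 3/n^3 is positive and decreasing, so sup_n |d_n| = d_1 = 3. So ||D|| = 3.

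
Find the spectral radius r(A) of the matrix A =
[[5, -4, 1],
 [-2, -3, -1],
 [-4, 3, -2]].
r(A) ≈ 5.036

The eigenvalues of A are the roots of its characteristic polynomial. With M = A (coefficients from the trace, the sum of principal 2x2 minors, and det A):
  p(λ) = det(λ I - M) = λ^3 - 20λ - 27.
No integer candidate from the rational root theorem (±divisors of 27) is a root, so the roots are irrational. The cubic discriminant is Δ = 12317 > 0, so there are three distinct real roots. p(-4) = -11 and p(-3) = 6 have opposite signs, so a root lies in (-4, -3); Newton's method refines it to λ ≈ -3.5074. p(-2) = 5 and p(-1) = -8 have opposite signs, so a root lies in (-2, -1); Newton's method refines it to λ ≈ -1.5286. p(5) = -2 and p(6) = 69 have opposite signs, so a root lies in (5, 6); Newton's method refines it to λ ≈ 5.036. Check (Vieta): the three roots sum to 0, matching tr M = 0.
Thus the eigenvalues (to 4 decimals) are -3.5074 (modulus 3.5074); -1.5286 (modulus 1.5286); 5.036 (modulus 5.036). The spectral radius is the largest modulus: r(A) ≈ 5.036. (Cross-check: r(A) ≤ ||A||_2 ≈ 8.3735; equality holds whenever A is normal, though it can also hold for some non-normal A.)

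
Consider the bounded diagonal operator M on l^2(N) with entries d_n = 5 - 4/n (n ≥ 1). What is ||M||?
||M|| = 5

For a diagonal operator on l^2 with entries d_n, ||M|| = sup_n |d_n|. Here d_1 = 1, d_2 = 3, ..., and d_n = 5 - 4/n increases monotonically toward 5. All terms lie in [1, 5), so |d_n| = d_n and the supremum is the limit 5, which is not attained by any individual d_n. Hence ||M|| = 5.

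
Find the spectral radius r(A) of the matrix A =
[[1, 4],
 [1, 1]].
r(A) = 3

The eigenvalues of A are the roots of its characteristic polynomial. With M = A (coefficients from the trace and determinant):
  p(λ) = det(λ I - M) = λ^2 - 2λ - 3.
For λ^2 - 2λ - 3 the discriminant is 16. It is a perfect square (4^2), so the roots are rational: λ = (2 ± 4)/2 = 3, -1.
Thus the eigenvalues (to 4 decimals) are 3 (modulus 3); -1 (modulus 1). The spectral radius is the largest modulus: r(A) = 3. (Cross-check: r(A) ≤ ||A||_2 ≈ 4.3028; equality holds whenever A is normal, though it can also hold for some non-normal A.)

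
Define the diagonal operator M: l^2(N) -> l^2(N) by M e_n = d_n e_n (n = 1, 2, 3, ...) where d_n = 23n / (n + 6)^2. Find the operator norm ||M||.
||M|| = 23/24 (attained at n = 6)

For M diagonal, ||M|| = sup_n |d_n|. Treat f(x) = 23x / (x + 6)^2 for real x > 0. By the quotient rule, f'(x) = 23(6 - x)/(x + 6)^3, which is positive for x < 6 and negative for x > 6. So f has a unique maximum at x = 6, and since 6 is a positive integer, the supremum over n ≥ 1 is attained at n = 6: d_6 = 23·6/(6 + 6)^2 = 23·6/144 = 23/24. Hence ||M|| = 23/24.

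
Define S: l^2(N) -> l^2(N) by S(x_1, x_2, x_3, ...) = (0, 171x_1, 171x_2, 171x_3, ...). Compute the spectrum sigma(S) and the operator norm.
sigma(S) = closed disk {z in C : |z| ≤ 171}; ||S|| = 171

Note S = 171·U where U is the unit right shift (U x)_k = x_{k-1} (with x_0 := 0); so ||S|| = 171||U|| and sigma(S) = 171·sigma(U). ||S x||^2 = sum_{k≥1} |171x_k|^2 = 29241||x||^2, so ||S|| = 171 and sigma(S) ⊂ {|z| ≤ 171}. For any |lambda| < 171, the equation (S - lambda I) x = 0 forces x_1 = 0, then 171x_k = lambda x_{k+1} ⇒ x = 0, so S has no eigenvalues. But (S - lambda I) is not surjective for |lambda| < 171: solving (S - lambda I) x = e_1 would require x_n proportional to (lambda/171)^(-n), which is not in l^2. So every |lambda| < 171 lies in the residual spectrum. The boundary |lambda| = 171 is in the approximate point spectrum (the spectrum is closed). Hence sigma(S) is the closed disk of radius 171.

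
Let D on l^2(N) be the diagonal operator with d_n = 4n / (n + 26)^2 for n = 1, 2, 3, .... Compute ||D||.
||D|| = 1/26 (attained at n = 26)

For D diagonal, ||D|| = sup_n |d_n|. Treat f(x) = 4x / (x + 26)^2 for real x > 0. By the quotient rule, f'(x) = 4(26 - x)/(x + 26)^3, which is positive for x < 26 and negative for x > 26. So f has a unique maximum at x = 26, and since 26 is a positive integer, the supremum over n ≥ 1 is attained at n = 26: d_26 = 4·26/(26 + 26)^2 = 4·26/2704 = 1/26. Hence ||D|| = 1/26.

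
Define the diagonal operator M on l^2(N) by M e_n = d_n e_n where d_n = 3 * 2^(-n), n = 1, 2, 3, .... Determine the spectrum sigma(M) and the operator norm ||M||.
sigma(M) = {3 * 2^(-n) : n ≥ 1} ∪ {0}; ||M|| = 3/2

A bounded diagonal operator on l^2 with diagonal entries d_n has spectrum equal to the closure of {d_n : n ≥ 1}: every d_n is an eigenvalue (with eigenvector e_n), so {d_n} ⊂ sigma(M); the spectrum is closed, so its closure is too; and for lambda not in the closure, (M - lambda I) has bounded inverse (the diagonal entries 1/(d_n - lambda) are bounded). For our sequence d_n = 3 * 2^(-n), n = 1, 2, 3, ...:
  - {d_n} = {3 * 2^(-n) : n ≥ 1}; the only limit point is 0
  - closure = {3 * 2^(-n) : n ≥ 1} ∪ {0}
For the norm: a diagonal operator has ||M|| = sup_n |d_n|. Here d_n = 3 * 2^(-n) is positive and decreasing, so sup_n |d_n| = d_1 = 3/2. So ||M|| = 3/2.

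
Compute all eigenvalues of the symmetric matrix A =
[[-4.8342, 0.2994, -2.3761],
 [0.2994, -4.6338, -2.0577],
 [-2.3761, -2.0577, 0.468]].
sigma(A) ≈ {-6, -5, 2}

A is real symmetric, so its spectrum consists of real eigenvalues. Expanding the characteristic polynomial of the displayed matrix gives
  det(λ I - A) = p(λ) = λ^3 + (9)λ^2 + (8)λ + (-60).
Solving p(λ) = 0 yields eigenvalues ≈ -6, -5, 2. (A is shown rounded to 4 decimals, so these recover the underlying integer eigenvalues to within that precision.)
Verification: the trace of A = -9 equals the sum of eigenvalues -9, and det(A) ≈ 59.9997 matches the eigenvalue product 60.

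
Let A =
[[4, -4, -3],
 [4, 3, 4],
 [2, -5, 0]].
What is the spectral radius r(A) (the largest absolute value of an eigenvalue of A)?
r(A) = sqrt(42) ≈ 6.4807

The eigenvalues of A are the roots of its characteristic polynomial. With M = A (coefficients from the trace, the sum of principal 2x2 minors, and det A):
  p(λ) = det(λ I - M) = λ^3 - 7λ^2 + 54λ - 126.
By the rational root theorem any rational root is an integer divisor of 126. Testing λ = 3: p(3) = 27 - 63 + 162 - 126 = 0, so λ = 3 is a root. Dividing out (λ - 3) leaves p(λ) = (λ - 3)(λ^2 - 4λ + 42). For λ^2 - 4λ + 42 the discriminant is -152. It is negative, so the roots are the complex-conjugate pair λ = 2 ± (sqrt(152)/2) i ≈ 2 ± 6.1644i. For a conjugate pair the product of the roots equals the constant term, so |λ|^2 = 42 and |λ| = sqrt(42) ≈ 6.4807.
Thus the eigenvalues (to 4 decimals) are 2 ± 6.1644i (modulus 6.4807); 3 (modulus 3). The spectral radius is the largest modulus: r(A) = sqrt(42) ≈ 6.4807. (Cross-check: r(A) ≤ ||A||_2 ≈ 8.2365; equality holds whenever A is normal, though it can also hold for some non-normal A.)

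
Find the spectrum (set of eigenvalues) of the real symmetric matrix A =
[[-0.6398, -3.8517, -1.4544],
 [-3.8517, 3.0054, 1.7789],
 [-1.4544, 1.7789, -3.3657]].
sigma(A) ≈ {-4, -3, 6}

A is real symmetric, so its spectrum consists of real eigenvalues. Expanding the characteristic polynomial of the displayed matrix gives
  det(λ I - A) = p(λ) = λ^3 + (1)λ^2 + (-30)λ + (-72.0018).
Solving p(λ) = 0 yields eigenvalues ≈ -4, -3, 6. (A is shown rounded to 4 decimals, so these recover the underlying integer eigenvalues to within that precision.)
Verification: the trace of A = -1 equals the sum of eigenvalues -1, and det(A) ≈ 72.0018 matches the eigenvalue product 72.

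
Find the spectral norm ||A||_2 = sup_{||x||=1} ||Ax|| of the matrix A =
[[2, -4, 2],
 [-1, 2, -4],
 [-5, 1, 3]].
||A||_2 ≈ 6.4728 (= sqrt(largest eigenvalue of A^T A))

||A||_2 = sigma_max(A) = sqrt(lambda_max(A^T A)). Form the symmetric matrix M = A^T A =
[[30, -15, -7],
 [-15, 21, -13],
 [-7, -13, 29]].
Its characteristic polynomial (trace, sum of principal 2x2 minors, determinant of M give the coefficients) is
  p(λ) = det(λ I - M) = λ^3 - 80λ^2 + 1666λ - 2916.
No integer candidate from the rational root theorem (±divisors of 2916) is a root, so the roots are irrational. The cubic discriminant is Δ = 61303344 > 0, so there are three distinct real roots. p(1) = -1329 and p(2) = 104 have opposite signs, so a root lies in (1, 2); Newton's method refines it to λ ≈ 1.9237. p(36) = 36 and p(37) = -141 have opposite signs, so a root lies in (36, 37); Newton's method refines it to λ ≈ 36.1791. p(41) = -169 and p(42) = 24 have opposite signs, so a root lies in (41, 42); Newton's method refines it to λ ≈ 41.8971. Check (Vieta): the three roots sum to 80, matching tr M = 80.
So the eigenvalues of A^T A are ≈ 1.9237, 36.1791, 41.8971 (all ≥ 0, as they must be for A^T A). The largest is λ_max ≈ 41.8971, hence ||A||_2 = sqrt(λ_max) ≈ 6.4728.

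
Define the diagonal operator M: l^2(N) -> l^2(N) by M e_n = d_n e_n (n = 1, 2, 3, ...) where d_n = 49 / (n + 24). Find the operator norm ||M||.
||M|| = 49/25 (attained at n = 1)

For M diagonal, ||M|| = sup_n |d_n| = sup_n 49/(n + 24). This is positive and strictly decreasing in n, so the supremum is attained at n = 1: d_1 = 49/(1 + 24) = 49/25. Hence ||M|| = 49/25.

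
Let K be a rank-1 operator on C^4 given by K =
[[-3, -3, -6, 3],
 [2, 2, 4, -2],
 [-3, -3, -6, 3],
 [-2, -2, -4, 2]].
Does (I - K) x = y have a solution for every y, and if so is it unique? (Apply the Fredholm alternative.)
(I - K) is invertible (det(I - K) = 6 ≠ 0), so for every y in C^4 the equation (I - K) x = y has a unique solution.

K has rank 1, so it is an outer product K = u v^T: every row of K is a multiple of one row vector. Reading off the entries, u = (3, -2, 3, 2) and v = (-1, -1, -2, 1) (row i of K equals u_i·v^T). A rank-one matrix u v^T satisfies K u = u (v·u) and kills the (3)-dimensional subspace v^⊥, so its characteristic polynomial is lambda^3 (lambda - v·u) with v·u = tr K = -5. Hence the eigenvalues of I - K are 1 (multiplicity 3) and 1 - (-5) = 6, so det(I - K) = 6. (Direct check: I - K =
[[4, 3, 6, -3],
 [-2, -1, -4, 2],
 [3, 3, 7, -3],
 [2, 2, 4, -1]]
has determinant 6.) The finite-dimensional Fredholm alternative says: either (I - K) is invertible, or ker(I - K) ≠ {0} and then range(I - K) = ker((I - K)^*)^⊥, with dim ker(I - K) = dim ker((I - K)^*). Since det(I - K) ≠ 0, 1 is not an eigenvalue of K and ker(I - K) = {0}, so we are in the first case: for every y there is a unique x = (I - K)^(-1) y. Explicitly, by the Sherman–Morrison formula, (I - u v^T)^(-1) = I + u v^T/(1 - v·u), i.e. (I - K)^(-1) = I + K/(6).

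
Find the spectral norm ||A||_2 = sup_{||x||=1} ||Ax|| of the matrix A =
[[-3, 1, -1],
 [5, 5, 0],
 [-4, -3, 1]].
||A||_2 ≈ 8.8012 (= sqrt(largest eigenvalue of A^T A))

||A||_2 = sigma_max(A) = sqrt(lambda_max(A^T A)). Form the symmetric matrix M = A^T A =
[[50, 34, -1],
 [34, 35, -4],
 [-1, -4, 2]].
Its characteristic polynomial (trace, sum of principal 2x2 minors, determinant of M give the coefficients) is
  p(λ) = det(λ I - M) = λ^3 - 87λ^2 + 747λ - 625.
No integer candidate from the rational root theorem (±divisors of 625) is a root, so the roots are irrational. The cubic discriminant is Δ = 1630561104 > 0, so there are three distinct real roots. p(0) = -625 and p(1) = 36 have opposite signs, so a root lies in (0, 1); Newton's method refines it to λ ≈ 0.9381. p(8) = 295 and p(9) = -220 have opposite signs, so a root lies in (8, 9); Newton's method refines it to λ ≈ 8.6014. p(77) = -2396 and p(78) = 2885 have opposite signs, so a root lies in (77, 78); Newton's method refines it to λ ≈ 77.4605. Check (Vieta): the three roots sum to 87, matching tr M = 87.
So the eigenvalues of A^T A are ≈ 0.9381, 8.6014, 77.4605 (all ≥ 0, as they must be for A^T A). The largest is λ_max ≈ 77.4605, hence ||A||_2 = sqrt(λ_max) ≈ 8.8012.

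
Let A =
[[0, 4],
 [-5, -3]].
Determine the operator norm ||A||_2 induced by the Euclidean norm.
||A||_2 = sqrt(40) ≈ 6.3246 (= sqrt(largest eigenvalue of A^T A))

||A||_2 = sigma_max(A) = sqrt(lambda_max(A^T A)). Form the symmetric matrix M = A^T A =
[[25, 15],
 [15, 25]].
Its characteristic polynomial (trace, determinant of M give the coefficients) is
  p(λ) = det(λ I - M) = λ^2 - 50λ + 400.
For λ^2 - 50λ + 400 the discriminant is 900. It is a perfect square (30^2), so the roots are rational: λ = (50 ± 30)/2 = 40, 10.
So the eigenvalues of A^T A are ≈ 10, 40 (all ≥ 0, as they must be for A^T A). The largest is λ_max = 40, hence ||A||_2 = sqrt(λ_max) = sqrt(40) ≈ 6.3246.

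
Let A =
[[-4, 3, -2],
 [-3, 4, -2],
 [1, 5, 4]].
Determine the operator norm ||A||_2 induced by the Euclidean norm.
||A||_2 ≈ 7.8023 (= sqrt(largest eigenvalue of A^T A))

||A||_2 = sigma_max(A) = sqrt(lambda_max(A^T A)). Form the symmetric matrix M = A^T A =
[[26, -19, 18],
 [-19, 50, 6],
 [18, 6, 24]].
Its characteristic polynomial (trace, sum of principal 2x2 minors, determinant of M give the coefficients) is
  p(λ) = det(λ I - M) = λ^3 - 100λ^2 + 2403λ - 1296.
No integer candidate from the rational root theorem (±divisors of 1296) is a root, so the roots are irrational. The cubic discriminant is Δ = 2616839460 > 0, so there are three distinct real roots. p(0) = -1296 and p(1) = 1008 have opposite signs, so a root lies in (0, 1); Newton's method refines it to λ ≈ 0.5519. p(38) = 490 and p(39) = -360 have opposite signs, so a root lies in (38, 39); Newton's method refines it to λ ≈ 38.572. p(60) = -1116 and p(61) = 168 have opposite signs, so a root lies in (60, 61); Newton's method refines it to λ ≈ 60.8761. Check (Vieta): the three roots sum to 100, matching tr M = 100.
So the eigenvalues of A^T A are ≈ 0.5519, 38.572, 60.8761 (all ≥ 0, as they must be for A^T A). The largest is λ_max ≈ 60.8761, hence ||A||_2 = sqrt(λ_max) ≈ 7.8023.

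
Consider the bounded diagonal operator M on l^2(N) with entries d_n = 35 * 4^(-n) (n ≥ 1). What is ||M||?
||M|| = 35/4 (attained at n = 1)

For M diagonal, ||M|| = sup_n |d_n|. The sequence d_n = 35 * 4^(-n) is positive and strictly decreasing (ratio 4^(-1) < 1), so the supremum is d_1 = 35/4. Hence ||M|| = 35/4.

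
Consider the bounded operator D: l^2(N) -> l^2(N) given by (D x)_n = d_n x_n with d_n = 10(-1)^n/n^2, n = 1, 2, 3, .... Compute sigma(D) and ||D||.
sigma(D) = {10(-1)^n/n^2 : n ≥ 1} ∪ {0}; ||D|| = 10

A bounded diagonal operator on l^2 with diagonal entries d_n has spectrum equal to the closure of {d_n : n ≥ 1}: every d_n is an eigenvalue (with eigenvector e_n), so {d_n} ⊂ sigma(D); the spectrum is closed, so its closure is too; and for lambda not in the closure, (D - lambda I) has bounded inverse (the diagonal entries 1/(d_n - lambda) are bounded). For our sequence d_n = 10(-1)^n/n^2, n = 1, 2, 3, ...:
  - {d_n} = {10(-1)^n/n^2 : n ≥ 1}; the only limit point is 0
  - closure = {10(-1)^n/n^2 : n ≥ 1} ∪ {0}
For the norm: a diagonal operator has ||D|| = sup_n |d_n|. Here |d_n| = 10/n^2 is decreasing, so sup_n |d_n| = |d_1| = 10. So ||D|| = 10.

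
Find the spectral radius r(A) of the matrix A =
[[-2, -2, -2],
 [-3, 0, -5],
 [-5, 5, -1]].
r(A) ≈ 4.1111

The eigenvalues of A are the roots of its characteristic polynomial. With M = A (coefficients from the trace, the sum of principal 2x2 minors, and det A):
  p(λ) = det(λ I - M) = λ^3 + 3λ^2 + 11λ + 64.
No integer candidate from the rational root theorem (±divisors of 64) is a root, so the roots are irrational. The cubic discriminant is Δ = -83723 < 0, so there is one real root and a complex-conjugate pair. p(-5) = -41 and p(-4) = 4 have opposite signs, so a root lies in (-5, -4); Newton's method refines it to λ ≈ -4.1111. Dividing out (λ - (-4.1111)) leaves approximately λ^2 - 1.1111λ + 15.5677. For λ^2 - 1.1111λ + 15.5677 the discriminant is -61.0363. It is negative, so the remaining roots are the complex-conjugate pair λ ≈ 0.5555 ± 3.9063i. Their product equals the constant term, so |λ|^2 ≈ 15.5677 and |λ| ≈ 3.9456.
Thus the eigenvalues (to 4 decimals) are -4.1111 (modulus 4.1111); 0.5555 ± 3.9063i (modulus 3.9456). The spectral radius is the largest modulus: r(A) ≈ 4.1111. (Cross-check: r(A) ≤ ||A||_2 ≈ 8.1478; equality holds whenever A is normal, though it can also hold for some non-normal A.)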